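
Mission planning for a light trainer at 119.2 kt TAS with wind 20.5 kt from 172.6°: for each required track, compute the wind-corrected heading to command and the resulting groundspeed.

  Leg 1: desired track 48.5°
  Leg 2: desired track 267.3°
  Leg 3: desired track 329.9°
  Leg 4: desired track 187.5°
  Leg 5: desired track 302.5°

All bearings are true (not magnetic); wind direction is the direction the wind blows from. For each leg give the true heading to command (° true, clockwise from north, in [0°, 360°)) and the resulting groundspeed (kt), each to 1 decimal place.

Leg 1: heading=56.7°, groundspeed=129.5 kt
Leg 2: heading=257.4°, groundspeed=119.1 kt
Leg 3: heading=326.1°, groundspeed=137.8 kt
Leg 4: heading=185.0°, groundspeed=99.3 kt
Leg 5: heading=294.9°, groundspeed=131.3 kt

Leg 1: desired track 48.5°; wind correction +8.2° → command heading 56.7°, groundspeed 129.5 kt
Leg 2: desired track 267.3°; wind correction -9.9° → command heading 257.4°, groundspeed 119.1 kt
Leg 3: desired track 329.9°; wind correction -3.8° → command heading 326.1°, groundspeed 137.8 kt
Leg 4: desired track 187.5°; wind correction -2.5° → command heading 185.0°, groundspeed 99.3 kt
Leg 5: desired track 302.5°; wind correction -7.6° → command heading 294.9°, groundspeed 131.3 kt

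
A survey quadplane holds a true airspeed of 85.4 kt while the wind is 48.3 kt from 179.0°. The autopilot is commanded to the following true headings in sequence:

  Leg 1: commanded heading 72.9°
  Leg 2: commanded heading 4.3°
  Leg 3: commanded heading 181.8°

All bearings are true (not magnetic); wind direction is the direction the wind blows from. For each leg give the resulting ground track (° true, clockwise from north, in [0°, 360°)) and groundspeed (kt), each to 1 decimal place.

Leg 1: heading 72.9°; drift -25.2° → track 47.7°, groundspeed 109.2 kt
Leg 2: heading 4.3°; drift -1.9° → track 2.4°, groundspeed 133.6 kt
Leg 3: heading 181.8°; drift +3.6° → track 185.4°, groundspeed 37.2 kt

Leg 1: track=47.7°, groundspeed=109.2 kt
Leg 2: track=2.4°, groundspeed=133.6 kt
Leg 3: track=185.4°, groundspeed=37.2 kt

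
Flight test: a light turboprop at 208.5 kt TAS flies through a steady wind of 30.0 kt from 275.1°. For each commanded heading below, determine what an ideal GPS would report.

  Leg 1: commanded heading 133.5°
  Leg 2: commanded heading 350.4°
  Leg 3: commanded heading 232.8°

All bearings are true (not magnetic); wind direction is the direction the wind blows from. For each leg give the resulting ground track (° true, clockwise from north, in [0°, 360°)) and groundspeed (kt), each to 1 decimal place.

Leg 1: heading 133.5°; drift -4.6° → track 128.9°, groundspeed 232.8 kt
Leg 2: heading 350.4°; drift +8.2° → track 358.6°, groundspeed 203.0 kt
Leg 3: heading 232.8°; drift -6.2° → track 226.6°, groundspeed 187.4 kt

Leg 1: track=128.9°, groundspeed=232.8 kt
Leg 2: track=358.6°, groundspeed=203.0 kt
Leg 3: track=226.6°, groundspeed=187.4 kt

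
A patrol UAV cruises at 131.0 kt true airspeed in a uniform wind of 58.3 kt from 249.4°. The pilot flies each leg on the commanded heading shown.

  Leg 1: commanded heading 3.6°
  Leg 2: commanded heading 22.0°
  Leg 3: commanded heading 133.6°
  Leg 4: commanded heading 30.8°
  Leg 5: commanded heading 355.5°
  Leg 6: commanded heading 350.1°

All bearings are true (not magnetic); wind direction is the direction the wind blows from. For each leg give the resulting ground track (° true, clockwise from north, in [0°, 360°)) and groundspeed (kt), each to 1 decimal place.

Leg 1: track=22.5°, groundspeed=163.8 kt
Leg 2: track=36.1°, groundspeed=175.8 kt
Leg 3: track=115.0°, groundspeed=164.9 kt
Leg 4: track=42.4°, groundspeed=180.3 kt
Leg 5: track=16.3°, groundspeed=157.5 kt
Leg 6: track=12.1°, groundspeed=153.0 kt

Leg 1: heading 3.6°; drift +18.9° → track 22.5°, groundspeed 163.8 kt
Leg 2: heading 22.0°; drift +14.1° → track 36.1°, groundspeed 175.8 kt
Leg 3: heading 133.6°; drift -18.6° → track 115.0°, groundspeed 164.9 kt
Leg 4: heading 30.8°; drift +11.6° → track 42.4°, groundspeed 180.3 kt
Leg 5: heading 355.5°; drift +20.8° → track 16.3°, groundspeed 157.5 kt
Leg 6: heading 350.1°; drift +22.0° → track 12.1°, groundspeed 153.0 kt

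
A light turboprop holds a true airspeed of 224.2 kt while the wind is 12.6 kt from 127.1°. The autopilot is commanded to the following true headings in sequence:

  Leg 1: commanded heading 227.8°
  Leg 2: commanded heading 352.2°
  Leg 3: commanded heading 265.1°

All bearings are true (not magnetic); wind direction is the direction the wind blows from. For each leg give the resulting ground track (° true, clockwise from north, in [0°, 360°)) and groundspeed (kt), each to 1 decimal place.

Leg 1: track=230.9°, groundspeed=226.9 kt
Leg 2: track=350.0°, groundspeed=233.3 kt
Leg 3: track=267.2°, groundspeed=233.7 kt

Leg 1: heading 227.8°; drift +3.1° → track 230.9°, groundspeed 226.9 kt
Leg 2: heading 352.2°; drift -2.2° → track 350.0°, groundspeed 233.3 kt
Leg 3: heading 265.1°; drift +2.1° → track 267.2°, groundspeed 233.7 kt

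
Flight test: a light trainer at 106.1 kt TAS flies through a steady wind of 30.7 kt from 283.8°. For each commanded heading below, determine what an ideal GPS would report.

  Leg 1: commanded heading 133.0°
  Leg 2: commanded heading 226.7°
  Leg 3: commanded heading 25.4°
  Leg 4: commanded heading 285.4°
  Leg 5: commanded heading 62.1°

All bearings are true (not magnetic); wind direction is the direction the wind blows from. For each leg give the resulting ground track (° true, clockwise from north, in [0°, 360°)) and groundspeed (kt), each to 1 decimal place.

Leg 1: track=126.6°, groundspeed=133.7 kt
Leg 2: track=210.6°, groundspeed=93.1 kt
Leg 3: track=40.4°, groundspeed=116.2 kt
Leg 4: track=286.1°, groundspeed=75.4 kt
Leg 5: track=71.1°, groundspeed=130.6 kt

Leg 1: heading 133.0°; drift -6.4° → track 126.6°, groundspeed 133.7 kt
Leg 2: heading 226.7°; drift -16.1° → track 210.6°, groundspeed 93.1 kt
Leg 3: heading 25.4°; drift +15.0° → track 40.4°, groundspeed 116.2 kt
Leg 4: heading 285.4°; drift +0.7° → track 286.1°, groundspeed 75.4 kt
Leg 5: heading 62.1°; drift +9.0° → track 71.1°, groundspeed 130.6 kt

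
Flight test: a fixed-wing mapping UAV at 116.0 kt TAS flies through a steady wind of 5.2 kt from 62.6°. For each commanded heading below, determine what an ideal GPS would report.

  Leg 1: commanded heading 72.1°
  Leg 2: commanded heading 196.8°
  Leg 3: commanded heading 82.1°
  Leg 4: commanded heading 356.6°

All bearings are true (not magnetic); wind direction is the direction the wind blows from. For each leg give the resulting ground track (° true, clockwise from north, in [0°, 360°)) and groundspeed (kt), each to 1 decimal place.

Leg 1: heading 72.1°; drift +0.4° → track 72.5°, groundspeed 110.9 kt
Leg 2: heading 196.8°; drift +1.8° → track 198.6°, groundspeed 119.7 kt
Leg 3: heading 82.1°; drift +0.9° → track 83.0°, groundspeed 111.1 kt
Leg 4: heading 356.6°; drift -2.4° → track 354.2°, groundspeed 114.0 kt

Leg 1: track=72.5°, groundspeed=110.9 kt
Leg 2: track=198.6°, groundspeed=119.7 kt
Leg 3: track=83.0°, groundspeed=111.1 kt
Leg 4: track=354.2°, groundspeed=114.0 kt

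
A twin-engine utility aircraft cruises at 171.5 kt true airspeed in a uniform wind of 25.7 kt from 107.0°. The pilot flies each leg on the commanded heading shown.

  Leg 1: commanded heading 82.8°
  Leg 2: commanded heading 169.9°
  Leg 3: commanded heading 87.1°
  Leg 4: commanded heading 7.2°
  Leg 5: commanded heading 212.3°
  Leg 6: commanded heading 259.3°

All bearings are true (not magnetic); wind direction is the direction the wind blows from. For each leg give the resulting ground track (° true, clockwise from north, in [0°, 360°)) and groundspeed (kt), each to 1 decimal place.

Leg 1: track=78.7°, groundspeed=148.4 kt
Leg 2: track=178.0°, groundspeed=161.4 kt
Leg 3: track=83.7°, groundspeed=147.6 kt
Leg 4: track=359.0°, groundspeed=177.7 kt
Leg 5: track=220.2°, groundspeed=180.0 kt
Leg 6: track=262.8°, groundspeed=194.6 kt

Leg 1: heading 82.8°; drift -4.1° → track 78.7°, groundspeed 148.4 kt
Leg 2: heading 169.9°; drift +8.1° → track 178.0°, groundspeed 161.4 kt
Leg 3: heading 87.1°; drift -3.4° → track 83.7°, groundspeed 147.6 kt
Leg 4: heading 7.2°; drift -8.2° → track 359.0°, groundspeed 177.7 kt
Leg 5: heading 212.3°; drift +7.9° → track 220.2°, groundspeed 180.0 kt
Leg 6: heading 259.3°; drift +3.5° → track 262.8°, groundspeed 194.6 kt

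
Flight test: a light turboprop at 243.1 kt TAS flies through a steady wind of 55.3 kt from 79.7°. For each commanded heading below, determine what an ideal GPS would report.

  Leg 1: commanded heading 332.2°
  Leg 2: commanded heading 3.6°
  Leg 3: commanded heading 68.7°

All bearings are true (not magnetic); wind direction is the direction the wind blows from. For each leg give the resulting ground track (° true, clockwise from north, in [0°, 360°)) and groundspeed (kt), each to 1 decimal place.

Leg 1: heading 332.2°; drift -11.5° → track 320.7°, groundspeed 265.0 kt
Leg 2: heading 3.6°; drift -13.1° → track 350.5°, groundspeed 236.0 kt
Leg 3: heading 68.7°; drift -3.2° → track 65.5°, groundspeed 189.1 kt

Leg 1: track=320.7°, groundspeed=265.0 kt
Leg 2: track=350.5°, groundspeed=236.0 kt
Leg 3: track=65.5°, groundspeed=189.1 kt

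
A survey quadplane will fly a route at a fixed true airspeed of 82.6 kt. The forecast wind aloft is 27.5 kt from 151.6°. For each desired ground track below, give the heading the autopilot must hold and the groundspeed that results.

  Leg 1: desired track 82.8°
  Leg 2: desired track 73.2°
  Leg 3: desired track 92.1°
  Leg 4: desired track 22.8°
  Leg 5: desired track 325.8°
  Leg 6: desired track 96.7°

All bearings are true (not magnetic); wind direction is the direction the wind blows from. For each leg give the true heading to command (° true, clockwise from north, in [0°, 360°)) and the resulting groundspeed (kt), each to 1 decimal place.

Leg 1: desired track 82.8°; wind correction +18.1° → command heading 100.9°, groundspeed 68.6 kt
Leg 2: desired track 73.2°; wind correction +19.0° → command heading 92.2°, groundspeed 72.6 kt
Leg 3: desired track 92.1°; wind correction +16.7° → command heading 108.8°, groundspeed 65.2 kt
Leg 4: desired track 22.8°; wind correction +15.0° → command heading 37.8°, groundspeed 97.0 kt
Leg 5: desired track 325.8°; wind correction -1.9° → command heading 323.9°, groundspeed 109.9 kt
Leg 6: desired track 96.7°; wind correction +15.8° → command heading 112.5°, groundspeed 63.7 kt

Leg 1: heading=100.9°, groundspeed=68.6 kt
Leg 2: heading=92.2°, groundspeed=72.6 kt
Leg 3: heading=108.8°, groundspeed=65.2 kt
Leg 4: heading=37.8°, groundspeed=97.0 kt
Leg 5: heading=323.9°, groundspeed=109.9 kt
Leg 6: heading=112.5°, groundspeed=63.7 kt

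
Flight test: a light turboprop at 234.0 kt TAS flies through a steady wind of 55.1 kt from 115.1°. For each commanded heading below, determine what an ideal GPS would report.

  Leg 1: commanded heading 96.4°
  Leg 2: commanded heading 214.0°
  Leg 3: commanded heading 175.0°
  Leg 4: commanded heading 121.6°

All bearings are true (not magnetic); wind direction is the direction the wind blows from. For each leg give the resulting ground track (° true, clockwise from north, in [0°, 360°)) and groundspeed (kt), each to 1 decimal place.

Leg 1: heading 96.4°; drift -5.5° → track 90.9°, groundspeed 182.7 kt
Leg 2: heading 214.0°; drift +12.7° → track 226.7°, groundspeed 248.6 kt
Leg 3: heading 175.0°; drift +13.0° → track 188.0°, groundspeed 211.8 kt
Leg 4: heading 121.6°; drift +2.0° → track 123.6°, groundspeed 179.4 kt

Leg 1: track=90.9°, groundspeed=182.7 kt
Leg 2: track=226.7°, groundspeed=248.6 kt
Leg 3: track=188.0°, groundspeed=211.8 kt
Leg 4: track=123.6°, groundspeed=179.4 kt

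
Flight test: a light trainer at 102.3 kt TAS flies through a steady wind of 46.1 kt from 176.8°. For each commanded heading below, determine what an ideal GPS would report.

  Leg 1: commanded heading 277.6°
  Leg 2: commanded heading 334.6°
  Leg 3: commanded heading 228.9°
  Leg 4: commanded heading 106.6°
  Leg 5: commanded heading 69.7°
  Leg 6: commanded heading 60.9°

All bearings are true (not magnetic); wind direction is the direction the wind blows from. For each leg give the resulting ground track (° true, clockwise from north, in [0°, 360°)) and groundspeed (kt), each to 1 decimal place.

Leg 1: track=299.8°, groundspeed=119.8 kt
Leg 2: track=341.5°, groundspeed=146.0 kt
Leg 3: track=255.1°, groundspeed=82.4 kt
Leg 4: track=80.0°, groundspeed=96.9 kt
Leg 5: track=48.9°, groundspeed=124.0 kt
Leg 6: track=42.2°, groundspeed=129.3 kt

Leg 1: heading 277.6°; drift +22.2° → track 299.8°, groundspeed 119.8 kt
Leg 2: heading 334.6°; drift +6.9° → track 341.5°, groundspeed 146.0 kt
Leg 3: heading 228.9°; drift +26.2° → track 255.1°, groundspeed 82.4 kt
Leg 4: heading 106.6°; drift -26.6° → track 80.0°, groundspeed 96.9 kt
Leg 5: heading 69.7°; drift -20.8° → track 48.9°, groundspeed 124.0 kt
Leg 6: heading 60.9°; drift -18.7° → track 42.2°, groundspeed 129.3 kt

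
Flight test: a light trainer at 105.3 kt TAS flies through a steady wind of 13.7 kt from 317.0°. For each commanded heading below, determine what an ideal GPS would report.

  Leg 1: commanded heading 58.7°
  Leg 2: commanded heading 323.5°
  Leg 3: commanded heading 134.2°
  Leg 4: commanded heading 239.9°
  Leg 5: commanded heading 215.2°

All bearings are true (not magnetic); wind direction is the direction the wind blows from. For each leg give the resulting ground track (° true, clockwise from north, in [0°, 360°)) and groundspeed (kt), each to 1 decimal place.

Leg 1: heading 58.7°; drift +7.1° → track 65.8°, groundspeed 108.9 kt
Leg 2: heading 323.5°; drift +1.0° → track 324.5°, groundspeed 91.7 kt
Leg 3: heading 134.2°; drift +0.3° → track 134.5°, groundspeed 119.0 kt
Leg 4: heading 239.9°; drift -7.4° → track 232.5°, groundspeed 103.1 kt
Leg 5: heading 215.2°; drift -7.1° → track 208.1°, groundspeed 108.9 kt

Leg 1: track=65.8°, groundspeed=108.9 kt
Leg 2: track=324.5°, groundspeed=91.7 kt
Leg 3: track=134.5°, groundspeed=119.0 kt
Leg 4: track=232.5°, groundspeed=103.1 kt
Leg 5: track=208.1°, groundspeed=108.9 kt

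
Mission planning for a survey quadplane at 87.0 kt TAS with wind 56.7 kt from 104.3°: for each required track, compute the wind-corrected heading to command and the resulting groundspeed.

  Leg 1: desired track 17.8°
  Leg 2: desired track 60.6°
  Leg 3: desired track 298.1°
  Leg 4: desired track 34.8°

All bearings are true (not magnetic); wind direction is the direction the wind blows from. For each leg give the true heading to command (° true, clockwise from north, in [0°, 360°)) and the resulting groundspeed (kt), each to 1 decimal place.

Leg 1: heading=58.4°, groundspeed=62.6 kt
Leg 2: heading=87.4°, groundspeed=36.7 kt
Leg 3: heading=307.0°, groundspeed=141.0 kt
Leg 4: heading=72.4°, groundspeed=49.1 kt

Leg 1: desired track 17.8°; wind correction +40.6° → command heading 58.4°, groundspeed 62.6 kt
Leg 2: desired track 60.6°; wind correction +26.8° → command heading 87.4°, groundspeed 36.7 kt
Leg 3: desired track 298.1°; wind correction +8.9° → command heading 307.0°, groundspeed 141.0 kt
Leg 4: desired track 34.8°; wind correction +37.6° → command heading 72.4°, groundspeed 49.1 kt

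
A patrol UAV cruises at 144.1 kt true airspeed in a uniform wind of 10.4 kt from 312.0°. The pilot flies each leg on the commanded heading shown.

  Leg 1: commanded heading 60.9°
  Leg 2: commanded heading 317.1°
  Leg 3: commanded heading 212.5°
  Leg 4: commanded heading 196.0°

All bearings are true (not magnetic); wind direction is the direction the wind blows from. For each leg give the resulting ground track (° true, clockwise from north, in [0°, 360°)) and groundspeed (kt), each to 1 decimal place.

Leg 1: heading 60.9°; drift +3.8° → track 64.7°, groundspeed 147.8 kt
Leg 2: heading 317.1°; drift +0.4° → track 317.5°, groundspeed 133.7 kt
Leg 3: heading 212.5°; drift -4.0° → track 208.5°, groundspeed 146.2 kt
Leg 4: heading 196.0°; drift -3.6° → track 192.4°, groundspeed 149.0 kt

Leg 1: track=64.7°, groundspeed=147.8 kt
Leg 2: track=317.5°, groundspeed=133.7 kt
Leg 3: track=208.5°, groundspeed=146.2 kt
Leg 4: track=192.4°, groundspeed=149.0 kt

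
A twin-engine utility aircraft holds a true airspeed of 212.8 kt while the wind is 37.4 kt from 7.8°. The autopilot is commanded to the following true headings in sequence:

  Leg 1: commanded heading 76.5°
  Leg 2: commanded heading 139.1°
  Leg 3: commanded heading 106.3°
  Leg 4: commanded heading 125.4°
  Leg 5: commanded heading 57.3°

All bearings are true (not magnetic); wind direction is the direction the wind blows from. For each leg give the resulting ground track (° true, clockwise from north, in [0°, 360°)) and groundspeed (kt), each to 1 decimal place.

Leg 1: heading 76.5°; drift +9.9° → track 86.4°, groundspeed 202.2 kt
Leg 2: heading 139.1°; drift +6.7° → track 145.8°, groundspeed 239.1 kt
Leg 3: heading 106.3°; drift +9.6° → track 115.9°, groundspeed 221.4 kt
Leg 4: heading 125.4°; drift +8.2° → track 133.6°, groundspeed 232.5 kt
Leg 5: heading 57.3°; drift +8.6° → track 65.9°, groundspeed 190.6 kt

Leg 1: track=86.4°, groundspeed=202.2 kt
Leg 2: track=145.8°, groundspeed=239.1 kt
Leg 3: track=115.9°, groundspeed=221.4 kt
Leg 4: track=133.6°, groundspeed=232.5 kt
Leg 5: track=65.9°, groundspeed=190.6 kt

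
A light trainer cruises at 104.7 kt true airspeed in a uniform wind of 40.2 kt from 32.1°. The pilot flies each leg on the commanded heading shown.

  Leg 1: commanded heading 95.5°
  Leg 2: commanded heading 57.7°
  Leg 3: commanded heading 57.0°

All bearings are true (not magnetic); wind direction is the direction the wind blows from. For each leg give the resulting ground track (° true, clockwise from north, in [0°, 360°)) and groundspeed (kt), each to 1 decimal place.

Leg 1: heading 95.5°; drift +22.5° → track 118.0°, groundspeed 93.9 kt
Leg 2: heading 57.7°; drift +14.2° → track 71.9°, groundspeed 70.6 kt
Leg 3: heading 57.0°; drift +13.9° → track 70.9°, groundspeed 70.3 kt

Leg 1: track=118.0°, groundspeed=93.9 kt
Leg 2: track=71.9°, groundspeed=70.6 kt
Leg 3: track=70.9°, groundspeed=70.3 kt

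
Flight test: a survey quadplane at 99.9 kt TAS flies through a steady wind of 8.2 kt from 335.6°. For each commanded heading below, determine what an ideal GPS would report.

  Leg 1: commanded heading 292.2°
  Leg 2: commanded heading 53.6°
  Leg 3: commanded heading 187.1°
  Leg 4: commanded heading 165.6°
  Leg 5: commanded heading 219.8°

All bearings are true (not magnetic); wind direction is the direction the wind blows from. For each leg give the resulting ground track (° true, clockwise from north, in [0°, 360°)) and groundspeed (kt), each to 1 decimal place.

Leg 1: heading 292.2°; drift -3.4° → track 288.8°, groundspeed 94.1 kt
Leg 2: heading 53.6°; drift +4.7° → track 58.3°, groundspeed 98.5 kt
Leg 3: heading 187.1°; drift -2.3° → track 184.8°, groundspeed 107.0 kt
Leg 4: heading 165.6°; drift -0.8° → track 164.8°, groundspeed 108.0 kt
Leg 5: heading 219.8°; drift -4.1° → track 215.7°, groundspeed 103.7 kt

Leg 1: track=288.8°, groundspeed=94.1 kt
Leg 2: track=58.3°, groundspeed=98.5 kt
Leg 3: track=184.8°, groundspeed=107.0 kt
Leg 4: track=164.8°, groundspeed=108.0 kt
Leg 5: track=215.7°, groundspeed=103.7 kt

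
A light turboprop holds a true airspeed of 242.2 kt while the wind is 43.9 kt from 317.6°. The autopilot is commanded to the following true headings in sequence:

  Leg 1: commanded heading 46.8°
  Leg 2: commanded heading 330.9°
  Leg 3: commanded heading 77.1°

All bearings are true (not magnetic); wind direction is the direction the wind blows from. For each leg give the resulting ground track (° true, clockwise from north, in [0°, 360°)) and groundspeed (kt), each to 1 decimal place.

Leg 1: track=57.1°, groundspeed=245.5 kt
Leg 2: track=333.8°, groundspeed=199.7 kt
Leg 3: track=85.3°, groundspeed=266.6 kt

Leg 1: heading 46.8°; drift +10.3° → track 57.1°, groundspeed 245.5 kt
Leg 2: heading 330.9°; drift +2.9° → track 333.8°, groundspeed 199.7 kt
Leg 3: heading 77.1°; drift +8.2° → track 85.3°, groundspeed 266.6 kt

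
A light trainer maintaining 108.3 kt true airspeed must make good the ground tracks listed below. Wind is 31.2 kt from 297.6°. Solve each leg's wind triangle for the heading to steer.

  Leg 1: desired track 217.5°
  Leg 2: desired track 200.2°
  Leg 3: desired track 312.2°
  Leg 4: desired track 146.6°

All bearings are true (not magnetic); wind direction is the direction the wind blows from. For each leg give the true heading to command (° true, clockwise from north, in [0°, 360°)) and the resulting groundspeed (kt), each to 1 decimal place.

Leg 1: desired track 217.5°; wind correction +16.5° → command heading 234.0°, groundspeed 98.5 kt
Leg 2: desired track 200.2°; wind correction +16.6° → command heading 216.8°, groundspeed 107.8 kt
Leg 3: desired track 312.2°; wind correction -4.2° → command heading 308.0°, groundspeed 77.8 kt
Leg 4: desired track 146.6°; wind correction +8.0° → command heading 154.6°, groundspeed 134.5 kt

Leg 1: heading=234.0°, groundspeed=98.5 kt
Leg 2: heading=216.8°, groundspeed=107.8 kt
Leg 3: heading=308.0°, groundspeed=77.8 kt
Leg 4: heading=154.6°, groundspeed=134.5 kt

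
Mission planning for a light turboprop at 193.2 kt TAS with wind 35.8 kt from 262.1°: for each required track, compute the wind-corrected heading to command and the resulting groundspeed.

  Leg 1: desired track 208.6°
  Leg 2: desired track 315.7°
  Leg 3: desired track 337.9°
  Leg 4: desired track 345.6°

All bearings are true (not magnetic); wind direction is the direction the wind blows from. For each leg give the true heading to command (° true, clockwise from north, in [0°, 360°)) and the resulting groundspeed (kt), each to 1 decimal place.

Leg 1: heading=217.2°, groundspeed=169.8 kt
Leg 2: heading=307.1°, groundspeed=169.8 kt
Leg 3: heading=327.6°, groundspeed=181.3 kt
Leg 4: heading=335.0°, groundspeed=185.8 kt

Leg 1: desired track 208.6°; wind correction +8.6° → command heading 217.2°, groundspeed 169.8 kt
Leg 2: desired track 315.7°; wind correction -8.6° → command heading 307.1°, groundspeed 169.8 kt
Leg 3: desired track 337.9°; wind correction -10.3° → command heading 327.6°, groundspeed 181.3 kt
Leg 4: desired track 345.6°; wind correction -10.6° → command heading 335.0°, groundspeed 185.8 kt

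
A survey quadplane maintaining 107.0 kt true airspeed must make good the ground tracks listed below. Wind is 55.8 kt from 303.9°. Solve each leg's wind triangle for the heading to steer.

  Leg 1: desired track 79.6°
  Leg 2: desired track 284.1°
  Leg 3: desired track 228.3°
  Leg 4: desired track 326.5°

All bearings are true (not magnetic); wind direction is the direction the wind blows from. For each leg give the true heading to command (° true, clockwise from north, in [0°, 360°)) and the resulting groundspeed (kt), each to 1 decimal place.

Leg 1: desired track 79.6°; wind correction -21.4° → command heading 58.2°, groundspeed 139.6 kt
Leg 2: desired track 284.1°; wind correction +10.2° → command heading 294.3°, groundspeed 52.8 kt
Leg 3: desired track 228.3°; wind correction +30.3° → command heading 258.6°, groundspeed 78.5 kt
Leg 4: desired track 326.5°; wind correction -11.6° → command heading 314.9°, groundspeed 53.3 kt

Leg 1: heading=58.2°, groundspeed=139.6 kt
Leg 2: heading=294.3°, groundspeed=52.8 kt
Leg 3: heading=258.6°, groundspeed=78.5 kt
Leg 4: heading=314.9°, groundspeed=53.3 kt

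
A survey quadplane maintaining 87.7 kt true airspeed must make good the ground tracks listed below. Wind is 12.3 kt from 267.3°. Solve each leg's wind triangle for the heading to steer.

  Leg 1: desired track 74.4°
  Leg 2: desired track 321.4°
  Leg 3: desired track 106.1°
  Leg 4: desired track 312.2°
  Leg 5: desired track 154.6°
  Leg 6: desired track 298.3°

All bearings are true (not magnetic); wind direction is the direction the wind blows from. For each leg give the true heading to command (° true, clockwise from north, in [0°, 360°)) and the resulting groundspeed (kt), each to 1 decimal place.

Leg 1: desired track 74.4°; wind correction -1.8° → command heading 72.6°, groundspeed 99.6 kt
Leg 2: desired track 321.4°; wind correction -6.5° → command heading 314.9°, groundspeed 79.9 kt
Leg 3: desired track 106.1°; wind correction +2.6° → command heading 108.7°, groundspeed 99.3 kt
Leg 4: desired track 312.2°; wind correction -5.7° → command heading 306.5°, groundspeed 78.6 kt
Leg 5: desired track 154.6°; wind correction +7.4° → command heading 162.0°, groundspeed 91.7 kt
Leg 6: desired track 298.3°; wind correction -4.1° → command heading 294.2°, groundspeed 76.9 kt

Leg 1: heading=72.6°, groundspeed=99.6 kt
Leg 2: heading=314.9°, groundspeed=79.9 kt
Leg 3: heading=108.7°, groundspeed=99.3 kt
Leg 4: heading=306.5°, groundspeed=78.6 kt
Leg 5: heading=162.0°, groundspeed=91.7 kt
Leg 6: heading=294.2°, groundspeed=76.9 kt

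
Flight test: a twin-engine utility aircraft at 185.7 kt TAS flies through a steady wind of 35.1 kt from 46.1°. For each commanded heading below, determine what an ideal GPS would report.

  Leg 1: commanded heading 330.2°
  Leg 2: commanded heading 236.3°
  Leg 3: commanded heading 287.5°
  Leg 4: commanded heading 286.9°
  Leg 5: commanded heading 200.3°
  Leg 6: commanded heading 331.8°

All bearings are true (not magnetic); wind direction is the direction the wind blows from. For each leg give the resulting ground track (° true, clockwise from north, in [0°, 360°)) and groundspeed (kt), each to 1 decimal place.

Leg 1: heading 330.2°; drift -10.9° → track 319.3°, groundspeed 180.4 kt
Leg 2: heading 236.3°; drift -1.6° → track 234.7°, groundspeed 220.3 kt
Leg 3: heading 287.5°; drift -8.7° → track 278.8°, groundspeed 204.8 kt
Leg 4: heading 286.9°; drift -8.6° → track 278.3°, groundspeed 205.1 kt
Leg 5: heading 200.3°; drift +4.0° → track 204.3°, groundspeed 217.8 kt
Leg 6: heading 331.8°; drift -10.9° → track 320.9°, groundspeed 179.4 kt

Leg 1: track=319.3°, groundspeed=180.4 kt
Leg 2: track=234.7°, groundspeed=220.3 kt
Leg 3: track=278.8°, groundspeed=204.8 kt
Leg 4: track=278.3°, groundspeed=205.1 kt
Leg 5: track=204.3°, groundspeed=217.8 kt
Leg 6: track=320.9°, groundspeed=179.4 kt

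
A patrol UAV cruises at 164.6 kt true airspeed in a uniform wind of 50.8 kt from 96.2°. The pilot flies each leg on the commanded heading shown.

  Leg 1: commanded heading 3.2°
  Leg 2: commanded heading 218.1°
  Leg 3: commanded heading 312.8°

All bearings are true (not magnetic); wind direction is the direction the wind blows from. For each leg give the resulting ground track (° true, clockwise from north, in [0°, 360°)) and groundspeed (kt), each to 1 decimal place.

Leg 1: heading 3.2°; drift -16.9° → track 346.3°, groundspeed 174.8 kt
Leg 2: heading 218.1°; drift +12.7° → track 230.8°, groundspeed 196.2 kt
Leg 3: heading 312.8°; drift -8.4° → track 304.4°, groundspeed 207.6 kt

Leg 1: track=346.3°, groundspeed=174.8 kt
Leg 2: track=230.8°, groundspeed=196.2 kt
Leg 3: track=304.4°, groundspeed=207.6 kt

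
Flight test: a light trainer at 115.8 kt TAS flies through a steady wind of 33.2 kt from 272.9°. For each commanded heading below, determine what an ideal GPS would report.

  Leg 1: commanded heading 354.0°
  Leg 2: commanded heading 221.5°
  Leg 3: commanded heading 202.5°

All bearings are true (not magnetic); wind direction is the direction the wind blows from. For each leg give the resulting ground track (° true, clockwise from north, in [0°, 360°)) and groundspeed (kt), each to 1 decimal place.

Leg 1: heading 354.0°; drift +16.5° → track 10.5°, groundspeed 115.4 kt
Leg 2: heading 221.5°; drift -15.3° → track 206.2°, groundspeed 98.6 kt
Leg 3: heading 202.5°; drift -16.6° → track 185.9°, groundspeed 109.2 kt

Leg 1: track=10.5°, groundspeed=115.4 kt
Leg 2: track=206.2°, groundspeed=98.6 kt
Leg 3: track=185.9°, groundspeed=109.2 kt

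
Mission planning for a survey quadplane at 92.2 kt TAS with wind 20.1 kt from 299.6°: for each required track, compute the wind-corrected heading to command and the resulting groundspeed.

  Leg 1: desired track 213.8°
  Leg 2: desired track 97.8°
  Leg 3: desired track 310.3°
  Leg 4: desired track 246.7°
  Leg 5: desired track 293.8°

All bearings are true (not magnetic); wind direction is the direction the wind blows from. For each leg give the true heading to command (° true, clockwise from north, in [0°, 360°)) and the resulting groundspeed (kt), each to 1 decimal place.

Leg 1: desired track 213.8°; wind correction +12.6° → command heading 226.4°, groundspeed 88.5 kt
Leg 2: desired track 97.8°; wind correction -4.6° → command heading 93.2°, groundspeed 110.6 kt
Leg 3: desired track 310.3°; wind correction -2.3° → command heading 308.0°, groundspeed 72.4 kt
Leg 4: desired track 246.7°; wind correction +10.0° → command heading 256.7°, groundspeed 78.7 kt
Leg 5: desired track 293.8°; wind correction +1.3° → command heading 295.1°, groundspeed 72.2 kt

Leg 1: heading=226.4°, groundspeed=88.5 kt
Leg 2: heading=93.2°, groundspeed=110.6 kt
Leg 3: heading=308.0°, groundspeed=72.4 kt
Leg 4: heading=256.7°, groundspeed=78.7 kt
Leg 5: heading=295.1°, groundspeed=72.2 kt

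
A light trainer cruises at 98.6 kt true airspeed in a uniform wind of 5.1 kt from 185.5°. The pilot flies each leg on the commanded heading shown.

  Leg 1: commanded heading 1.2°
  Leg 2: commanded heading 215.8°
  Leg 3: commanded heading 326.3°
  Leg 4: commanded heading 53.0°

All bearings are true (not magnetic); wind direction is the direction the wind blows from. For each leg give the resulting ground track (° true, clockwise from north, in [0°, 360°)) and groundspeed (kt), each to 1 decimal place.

Leg 1: heading 1.2°; drift +0.2° → track 1.4°, groundspeed 103.7 kt
Leg 2: heading 215.8°; drift +1.6° → track 217.4°, groundspeed 94.2 kt
Leg 3: heading 326.3°; drift +1.8° → track 328.1°, groundspeed 102.6 kt
Leg 4: heading 53.0°; drift -2.1° → track 50.9°, groundspeed 102.1 kt

Leg 1: track=1.4°, groundspeed=103.7 kt
Leg 2: track=217.4°, groundspeed=94.2 kt
Leg 3: track=328.1°, groundspeed=102.6 kt
Leg 4: track=50.9°, groundspeed=102.1 kt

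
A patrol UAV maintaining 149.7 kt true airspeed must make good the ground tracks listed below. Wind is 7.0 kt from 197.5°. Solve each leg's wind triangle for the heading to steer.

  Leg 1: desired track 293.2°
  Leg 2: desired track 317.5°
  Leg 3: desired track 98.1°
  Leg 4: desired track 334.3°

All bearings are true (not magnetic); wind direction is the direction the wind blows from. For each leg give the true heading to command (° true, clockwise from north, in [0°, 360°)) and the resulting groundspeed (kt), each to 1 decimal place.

Leg 1: desired track 293.2°; wind correction -2.7° → command heading 290.5°, groundspeed 150.2 kt
Leg 2: desired track 317.5°; wind correction -2.3° → command heading 315.2°, groundspeed 153.1 kt
Leg 3: desired track 98.1°; wind correction +2.6° → command heading 100.7°, groundspeed 150.7 kt
Leg 4: desired track 334.3°; wind correction -1.8° → command heading 332.5°, groundspeed 154.7 kt

Leg 1: heading=290.5°, groundspeed=150.2 kt
Leg 2: heading=315.2°, groundspeed=153.1 kt
Leg 3: heading=100.7°, groundspeed=150.7 kt
Leg 4: heading=332.5°, groundspeed=154.7 kt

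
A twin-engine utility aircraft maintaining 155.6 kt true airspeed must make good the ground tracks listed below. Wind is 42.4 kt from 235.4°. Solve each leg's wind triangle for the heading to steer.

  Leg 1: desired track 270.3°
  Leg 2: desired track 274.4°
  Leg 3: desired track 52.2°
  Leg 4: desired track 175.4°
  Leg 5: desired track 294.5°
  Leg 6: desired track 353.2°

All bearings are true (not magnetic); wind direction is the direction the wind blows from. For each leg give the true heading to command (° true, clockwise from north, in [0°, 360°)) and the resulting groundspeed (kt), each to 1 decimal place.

Leg 1: desired track 270.3°; wind correction -9.0° → command heading 261.3°, groundspeed 118.9 kt
Leg 2: desired track 274.4°; wind correction -9.9° → command heading 264.5°, groundspeed 120.3 kt
Leg 3: desired track 52.2°; wind correction -0.9° → command heading 51.3°, groundspeed 197.9 kt
Leg 4: desired track 175.4°; wind correction +13.6° → command heading 189.0°, groundspeed 130.0 kt
Leg 5: desired track 294.5°; wind correction -13.5° → command heading 281.0°, groundspeed 129.5 kt
Leg 6: desired track 353.2°; wind correction -13.9° → command heading 339.3°, groundspeed 170.8 kt

Leg 1: heading=261.3°, groundspeed=118.9 kt
Leg 2: heading=264.5°, groundspeed=120.3 kt
Leg 3: heading=51.3°, groundspeed=197.9 kt
Leg 4: heading=189.0°, groundspeed=130.0 kt
Leg 5: heading=281.0°, groundspeed=129.5 kt
Leg 6: heading=339.3°, groundspeed=170.8 kt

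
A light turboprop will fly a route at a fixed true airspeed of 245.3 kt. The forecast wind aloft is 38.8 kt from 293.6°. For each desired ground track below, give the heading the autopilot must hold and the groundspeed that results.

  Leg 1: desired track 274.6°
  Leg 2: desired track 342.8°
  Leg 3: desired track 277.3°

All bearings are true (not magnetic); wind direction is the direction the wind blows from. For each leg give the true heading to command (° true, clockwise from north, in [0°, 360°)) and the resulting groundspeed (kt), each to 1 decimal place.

Leg 1: desired track 274.6°; wind correction +3.0° → command heading 277.6°, groundspeed 208.3 kt
Leg 2: desired track 342.8°; wind correction -6.9° → command heading 335.9°, groundspeed 218.2 kt
Leg 3: desired track 277.3°; wind correction +2.5° → command heading 279.8°, groundspeed 207.8 kt

Leg 1: heading=277.6°, groundspeed=208.3 kt
Leg 2: heading=335.9°, groundspeed=218.2 kt
Leg 3: heading=279.8°, groundspeed=207.8 kt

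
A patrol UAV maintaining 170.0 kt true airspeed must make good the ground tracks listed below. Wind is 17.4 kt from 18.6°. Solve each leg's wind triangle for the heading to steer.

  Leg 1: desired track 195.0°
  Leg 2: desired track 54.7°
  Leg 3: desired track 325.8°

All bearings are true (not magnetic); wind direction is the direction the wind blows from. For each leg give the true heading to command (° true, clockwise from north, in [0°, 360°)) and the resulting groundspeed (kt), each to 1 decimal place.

Leg 1: heading=194.6°, groundspeed=187.4 kt
Leg 2: heading=51.2°, groundspeed=155.6 kt
Leg 3: heading=330.5°, groundspeed=158.9 kt

Leg 1: desired track 195.0°; wind correction -0.4° → command heading 194.6°, groundspeed 187.4 kt
Leg 2: desired track 54.7°; wind correction -3.5° → command heading 51.2°, groundspeed 155.6 kt
Leg 3: desired track 325.8°; wind correction +4.7° → command heading 330.5°, groundspeed 158.9 kt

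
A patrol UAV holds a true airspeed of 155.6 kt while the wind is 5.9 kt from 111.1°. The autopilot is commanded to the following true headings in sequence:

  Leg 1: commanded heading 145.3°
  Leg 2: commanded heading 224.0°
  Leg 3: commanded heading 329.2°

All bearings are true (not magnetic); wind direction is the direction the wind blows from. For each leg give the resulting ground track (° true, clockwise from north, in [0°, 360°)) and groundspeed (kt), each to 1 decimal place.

Leg 1: heading 145.3°; drift +1.3° → track 146.6°, groundspeed 150.8 kt
Leg 2: heading 224.0°; drift +2.0° → track 226.0°, groundspeed 158.0 kt
Leg 3: heading 329.2°; drift -1.3° → track 327.9°, groundspeed 160.3 kt

Leg 1: track=146.6°, groundspeed=150.8 kt
Leg 2: track=226.0°, groundspeed=158.0 kt
Leg 3: track=327.9°, groundspeed=160.3 kt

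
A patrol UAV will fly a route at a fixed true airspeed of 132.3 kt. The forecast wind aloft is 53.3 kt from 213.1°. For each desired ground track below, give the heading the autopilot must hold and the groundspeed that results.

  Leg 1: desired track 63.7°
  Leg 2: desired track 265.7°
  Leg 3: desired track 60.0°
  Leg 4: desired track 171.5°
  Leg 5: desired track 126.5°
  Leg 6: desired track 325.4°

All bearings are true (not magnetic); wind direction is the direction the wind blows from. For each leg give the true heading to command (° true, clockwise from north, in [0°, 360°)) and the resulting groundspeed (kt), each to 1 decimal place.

Leg 1: desired track 63.7°; wind correction +11.8° → command heading 75.5°, groundspeed 175.4 kt
Leg 2: desired track 265.7°; wind correction -18.7° → command heading 247.0°, groundspeed 93.0 kt
Leg 3: desired track 60.0°; wind correction +10.5° → command heading 70.5°, groundspeed 177.6 kt
Leg 4: desired track 171.5°; wind correction +15.5° → command heading 187.0°, groundspeed 87.6 kt
Leg 5: desired track 126.5°; wind correction +23.7° → command heading 150.2°, groundspeed 118.0 kt
Leg 6: desired track 325.4°; wind correction -21.9° → command heading 303.5°, groundspeed 143.0 kt

Leg 1: heading=75.5°, groundspeed=175.4 kt
Leg 2: heading=247.0°, groundspeed=93.0 kt
Leg 3: heading=70.5°, groundspeed=177.6 kt
Leg 4: heading=187.0°, groundspeed=87.6 kt
Leg 5: heading=150.2°, groundspeed=118.0 kt
Leg 6: heading=303.5°, groundspeed=143.0 kt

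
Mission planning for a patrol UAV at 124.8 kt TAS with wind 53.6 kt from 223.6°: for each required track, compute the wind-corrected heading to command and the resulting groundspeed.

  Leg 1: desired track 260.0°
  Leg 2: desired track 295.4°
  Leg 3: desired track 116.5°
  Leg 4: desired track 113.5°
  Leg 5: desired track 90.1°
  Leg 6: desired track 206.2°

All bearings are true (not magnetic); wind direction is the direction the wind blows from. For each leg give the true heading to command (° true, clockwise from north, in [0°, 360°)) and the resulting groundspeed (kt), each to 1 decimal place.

Leg 1: heading=245.2°, groundspeed=77.5 kt
Leg 2: heading=271.3°, groundspeed=97.2 kt
Leg 3: heading=140.7°, groundspeed=129.6 kt
Leg 4: heading=137.3°, groundspeed=132.6 kt
Leg 5: heading=108.3°, groundspeed=155.5 kt
Leg 6: heading=213.6°, groundspeed=72.6 kt

Leg 1: desired track 260.0°; wind correction -14.8° → command heading 245.2°, groundspeed 77.5 kt
Leg 2: desired track 295.4°; wind correction -24.1° → command heading 271.3°, groundspeed 97.2 kt
Leg 3: desired track 116.5°; wind correction +24.2° → command heading 140.7°, groundspeed 129.6 kt
Leg 4: desired track 113.5°; wind correction +23.8° → command heading 137.3°, groundspeed 132.6 kt
Leg 5: desired track 90.1°; wind correction +18.2° → command heading 108.3°, groundspeed 155.5 kt
Leg 6: desired track 206.2°; wind correction +7.4° → command heading 213.6°, groundspeed 72.6 kt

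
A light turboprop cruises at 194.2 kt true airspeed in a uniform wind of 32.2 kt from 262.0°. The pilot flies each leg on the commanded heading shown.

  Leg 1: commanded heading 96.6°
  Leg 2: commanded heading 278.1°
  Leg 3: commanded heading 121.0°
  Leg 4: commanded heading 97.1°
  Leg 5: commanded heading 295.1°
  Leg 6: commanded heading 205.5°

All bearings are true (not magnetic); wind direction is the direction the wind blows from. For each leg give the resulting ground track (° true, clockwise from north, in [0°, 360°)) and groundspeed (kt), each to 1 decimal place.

Leg 1: heading 96.6°; drift -2.1° → track 94.5°, groundspeed 225.5 kt
Leg 2: heading 278.1°; drift +3.1° → track 281.2°, groundspeed 163.5 kt
Leg 3: heading 121.0°; drift -5.3° → track 115.7°, groundspeed 220.2 kt
Leg 4: heading 97.1°; drift -2.1° → track 95.0°, groundspeed 225.4 kt
Leg 5: heading 295.1°; drift +6.0° → track 301.1°, groundspeed 168.1 kt
Leg 6: heading 205.5°; drift -8.7° → track 196.8°, groundspeed 178.5 kt

Leg 1: track=94.5°, groundspeed=225.5 kt
Leg 2: track=281.2°, groundspeed=163.5 kt
Leg 3: track=115.7°, groundspeed=220.2 kt
Leg 4: track=95.0°, groundspeed=225.4 kt
Leg 5: track=301.1°, groundspeed=168.1 kt
Leg 6: track=196.8°, groundspeed=178.5 kt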